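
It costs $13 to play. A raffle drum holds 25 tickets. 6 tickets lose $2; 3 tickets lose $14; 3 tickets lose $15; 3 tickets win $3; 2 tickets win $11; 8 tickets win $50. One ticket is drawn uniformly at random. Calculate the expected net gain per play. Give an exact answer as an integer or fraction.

7/25 dollars

E[payout] = (6/25)·(-2) + (3/25)·(-14) + (3/25)·(-15) + (3/25)·3 + (2/25)·11 + (8/25)·50 = 332/25
Expected profit = 332/25 − 13 = 7/25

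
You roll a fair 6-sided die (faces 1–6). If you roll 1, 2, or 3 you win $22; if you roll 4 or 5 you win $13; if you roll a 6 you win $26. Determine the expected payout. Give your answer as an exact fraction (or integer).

E[payout] = (1/3)·13 + (1/2)·22 + (1/6)·26 = 59/3

59/3 dollars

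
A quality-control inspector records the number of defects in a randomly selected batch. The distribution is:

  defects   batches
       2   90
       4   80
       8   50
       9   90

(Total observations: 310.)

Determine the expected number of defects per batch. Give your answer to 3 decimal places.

Total = 310, so P(defects=2) = 90/310, etc.
E[X] = (9/31)·2 + (8/31)·4 + (5/31)·8 + (9/31)·9
     = 171/31 ≈ 5.516

5.516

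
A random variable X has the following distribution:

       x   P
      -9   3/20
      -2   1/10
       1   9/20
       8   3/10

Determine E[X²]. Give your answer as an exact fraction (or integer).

E[X²] = (3/20)·81 + (1/10)·4 + (9/20)·1 + (3/10)·64
     = 161/5

161/5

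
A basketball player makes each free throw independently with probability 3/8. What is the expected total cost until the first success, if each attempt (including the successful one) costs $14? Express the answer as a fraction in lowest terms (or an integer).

112/3 dollars

E[#attempts] = 1/p = 8/3; E[cost] = 14·8/3 = 112/3.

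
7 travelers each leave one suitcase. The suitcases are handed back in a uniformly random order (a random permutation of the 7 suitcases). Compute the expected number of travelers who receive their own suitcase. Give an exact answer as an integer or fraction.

1

Let Xᵢ = 1 if person i gets their own suitcase. For each i, P(Xᵢ=1) = 1/7.
By linearity of expectation, E[X₁+…+X_7] = 7·(1/7) = 1.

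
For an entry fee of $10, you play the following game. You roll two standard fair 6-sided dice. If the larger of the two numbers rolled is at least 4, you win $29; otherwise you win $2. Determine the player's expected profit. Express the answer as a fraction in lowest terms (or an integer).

E[payout] = (1/4)·2 + (3/4)·29 = 89/4
Expected profit = 89/4 − 10 = 49/4

49/4 dollars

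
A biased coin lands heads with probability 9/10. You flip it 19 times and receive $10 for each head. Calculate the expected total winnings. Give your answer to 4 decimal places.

E[#heads] = 19·9/10 = 171/10 (linearity over flips).
E[winnings] = 10·171/10 = 171.
≈ 171.0000

$171.0000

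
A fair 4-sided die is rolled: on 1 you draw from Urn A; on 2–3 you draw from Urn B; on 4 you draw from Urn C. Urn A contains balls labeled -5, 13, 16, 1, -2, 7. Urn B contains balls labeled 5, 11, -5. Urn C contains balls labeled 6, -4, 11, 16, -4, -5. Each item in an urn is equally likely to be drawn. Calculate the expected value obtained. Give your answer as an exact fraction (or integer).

E[X | Urn A] = (-5 + 13 + 16 + 1 − 2 + 7)/6 = 5
E[X | Urn B] = (5 + 11 − 5)/3 = 11/3
E[X | Urn C] = (6 − 4 + 11 + 16 − 4 − 5)/6 = 10/3
E[X] = (1/4)·5 + (1/2)·11/3 + (1/4)·10/3 = 47/12

47/12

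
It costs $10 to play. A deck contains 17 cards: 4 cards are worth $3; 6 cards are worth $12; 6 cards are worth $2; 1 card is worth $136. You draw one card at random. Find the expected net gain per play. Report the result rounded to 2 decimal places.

$3.65

E[payout] = (4/17)·3 + (6/17)·12 + (6/17)·2 + (1/17)·136 = 232/17
Expected profit = 232/17 − 10 = 62/17 ≈ $3.65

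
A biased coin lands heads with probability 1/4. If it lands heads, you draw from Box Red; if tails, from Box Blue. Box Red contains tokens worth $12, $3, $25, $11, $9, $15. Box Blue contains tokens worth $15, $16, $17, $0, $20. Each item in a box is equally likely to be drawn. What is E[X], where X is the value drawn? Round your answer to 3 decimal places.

E[X | Box Red] = (12 + 3 + 25 + 11 + 9 + 15)/6 = 25/2
E[X | Box Blue] = (15 + 16 + 17 + 0 + 20)/5 = 68/5
E[X] = (1/4)·25/2 + (3/4)·68/5 = 533/40 ≈ 13.325

$13.325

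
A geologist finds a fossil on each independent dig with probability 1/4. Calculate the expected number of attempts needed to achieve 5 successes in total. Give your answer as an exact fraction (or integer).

20

By linearity (sum of 5 independent geometric waits), E[trials] = 5/p = 5/(1/4) = 20.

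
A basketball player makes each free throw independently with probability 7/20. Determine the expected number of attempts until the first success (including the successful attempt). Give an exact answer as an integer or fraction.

For a geometric distribution, E[trials] = 1/p = 1/(7/20) = 20/7.

20/7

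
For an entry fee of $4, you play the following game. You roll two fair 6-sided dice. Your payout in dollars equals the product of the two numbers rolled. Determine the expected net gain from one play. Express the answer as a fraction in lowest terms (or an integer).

33/4 dollars

Distribution of the product of the two numbers rolled: 1 w.p. 1/36, 2 w.p. 1/18, 3 w.p. 1/18, 4 w.p. 1/12, 5 w.p. 1/18, 6 w.p. 1/9, …
E[payout] = (1/36)·1 + (1/18)·2 + (1/18)·3 + (1/12)·4 + (1/18)·5 + (1/9)·6 + (1/18)·8 + (1/36)·9 + (1/18)·10 + (1/9)·12 + (1/18)·15 + (1/36)·16 + (1/18)·18 + (1/18)·20 + (1/18)·24 + (1/36)·25 + (1/18)·30 + (1/36)·36 = 49/4
Expected profit = 49/4 − 4 = 33/4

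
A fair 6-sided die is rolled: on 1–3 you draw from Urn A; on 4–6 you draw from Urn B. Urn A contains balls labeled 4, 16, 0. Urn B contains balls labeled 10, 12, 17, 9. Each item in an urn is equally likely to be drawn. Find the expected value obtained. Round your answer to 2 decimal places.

E[X | Urn A] = (4 + 16 + 0)/3 = 20/3
E[X | Urn B] = (10 + 12 + 17 + 9)/4 = 12
E[X] = (1/2)·20/3 + (1/2)·12 = 28/3 ≈ 9.33

9.33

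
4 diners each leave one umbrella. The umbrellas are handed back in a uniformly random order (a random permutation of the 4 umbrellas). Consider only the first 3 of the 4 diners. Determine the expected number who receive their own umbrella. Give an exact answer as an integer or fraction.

Let Xᵢ = 1 if person i gets their own umbrella. For each i, P(Xᵢ=1) = 1/4.
By linearity of expectation, E[X₁+…+X_3] = 3·(1/4) = 3/4.

3/4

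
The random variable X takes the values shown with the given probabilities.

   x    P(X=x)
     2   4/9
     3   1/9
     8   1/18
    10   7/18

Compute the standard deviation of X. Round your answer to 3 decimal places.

3.789

E[X] = 50/9, E[X²] = 407/9
Var(X) = E[X²] − (E[X])² = 407/9 − 2500/81 = 1163/81
SD(X) = √(1163/81) ≈ 3.789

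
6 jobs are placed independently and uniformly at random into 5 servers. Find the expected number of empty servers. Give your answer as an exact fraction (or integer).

4096/3125

Let Xⱼ=1 if server j is empty. P(Xⱼ=1) = ((5-1)/5)^6 = 4096/15625.
By linearity, E[#empty] = 5·4096/15625 = 4096/3125.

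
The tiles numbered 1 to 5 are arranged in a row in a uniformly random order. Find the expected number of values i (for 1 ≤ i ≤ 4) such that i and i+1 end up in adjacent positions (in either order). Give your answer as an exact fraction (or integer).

8/5

For each i ∈ {1,…,4}, let Xᵢ = 1 if i and i+1 are adjacent. P(Xᵢ=1) = 2·(5−1)!/5! = 2/5.
By linearity, E[ΣXᵢ] = (4)·(2/5) = 8/5.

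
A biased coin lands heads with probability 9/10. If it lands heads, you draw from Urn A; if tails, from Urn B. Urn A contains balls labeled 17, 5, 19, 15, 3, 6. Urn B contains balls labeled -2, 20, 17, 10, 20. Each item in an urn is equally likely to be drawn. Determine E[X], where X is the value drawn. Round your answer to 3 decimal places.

E[X | Urn A] = (17 + 5 + 19 + 15 + 3 + 6)/6 = 65/6
E[X | Urn B] = (-2 + 20 + 17 + 10 + 20)/5 = 13
E[X] = (9/10)·65/6 + (1/10)·13 = 221/20 ≈ 11.050

11.050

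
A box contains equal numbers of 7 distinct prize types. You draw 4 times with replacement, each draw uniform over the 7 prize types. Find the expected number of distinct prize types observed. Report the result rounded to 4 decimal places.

Let Xⱼ=1 if type j appears at least once. P(Xⱼ=1) = 1 − ((7−1)/7)^4 = 1105/2401.
E[#distinct] = 7·1105/2401 = 1105/343.
≈ 3.2216

3.2216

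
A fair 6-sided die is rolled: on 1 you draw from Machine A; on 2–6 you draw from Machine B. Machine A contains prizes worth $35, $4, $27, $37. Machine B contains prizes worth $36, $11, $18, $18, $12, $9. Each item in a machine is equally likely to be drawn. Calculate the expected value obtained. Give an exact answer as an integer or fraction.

E[X | Machine A] = (35 + 4 + 27 + 37)/4 = 103/4
E[X | Machine B] = (36 + 11 + 18 + 18 + 12 + 9)/6 = 52/3
E[X] = (1/6)·103/4 + (5/6)·52/3 = 1349/72

1349/72 dollars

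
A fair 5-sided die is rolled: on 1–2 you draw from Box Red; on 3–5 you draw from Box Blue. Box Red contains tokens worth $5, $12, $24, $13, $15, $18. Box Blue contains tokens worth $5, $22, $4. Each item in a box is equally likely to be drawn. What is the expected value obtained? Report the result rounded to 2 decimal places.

E[X | Box Red] = (5 + 12 + 24 + 13 + 15 + 18)/6 = 29/2
E[X | Box Blue] = (5 + 22 + 4)/3 = 31/3
E[X] = (2/5)·29/2 + (3/5)·31/3 = 12 ≈ 12.00

$12.00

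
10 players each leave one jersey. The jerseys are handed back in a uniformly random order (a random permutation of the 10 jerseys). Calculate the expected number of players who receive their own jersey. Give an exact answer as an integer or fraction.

Let Xᵢ = 1 if person i gets their own jersey. For each i, P(Xᵢ=1) = 1/10.
By linearity of expectation, E[X₁+…+X_10] = 10·(1/10) = 1.

1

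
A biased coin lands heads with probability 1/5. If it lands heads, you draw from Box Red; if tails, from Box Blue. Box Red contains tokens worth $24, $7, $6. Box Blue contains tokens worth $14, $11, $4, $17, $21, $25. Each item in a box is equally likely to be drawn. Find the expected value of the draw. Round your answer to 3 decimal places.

E[X | Box Red] = (24 + 7 + 6)/3 = 37/3
E[X | Box Blue] = (14 + 11 + 4 + 17 + 21 + 25)/6 = 46/3
E[X] = (1/5)·37/3 + (4/5)·46/3 = 221/15 ≈ 14.733

$14.733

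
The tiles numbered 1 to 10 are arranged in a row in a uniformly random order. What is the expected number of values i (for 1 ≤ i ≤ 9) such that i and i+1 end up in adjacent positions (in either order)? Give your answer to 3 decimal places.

1.800

For each i ∈ {1,…,9}, let Xᵢ = 1 if i and i+1 are adjacent. P(Xᵢ=1) = 2·(10−1)!/10! = 2/10.
By linearity, E[ΣXᵢ] = (9)·(2/10) = 9/5.
≈ 1.800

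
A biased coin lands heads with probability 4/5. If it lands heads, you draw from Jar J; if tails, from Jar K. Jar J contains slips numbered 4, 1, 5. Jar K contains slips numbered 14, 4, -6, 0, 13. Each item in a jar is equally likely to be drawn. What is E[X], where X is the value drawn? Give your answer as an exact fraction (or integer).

E[X | Jar J] = (4 + 1 + 5)/3 = 10/3
E[X | Jar K] = (14 + 4 − 6 + 0 + 13)/5 = 5
E[X] = (4/5)·10/3 + (1/5)·5 = 11/3

11/3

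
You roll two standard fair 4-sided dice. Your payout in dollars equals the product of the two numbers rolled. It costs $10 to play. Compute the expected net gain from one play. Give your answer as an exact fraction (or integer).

-15/4 dollars

Distribution of the product of the two numbers rolled: 1 w.p. 1/16, 2 w.p. 1/8, 3 w.p. 1/8, 4 w.p. 3/16, 6 w.p. 1/8, 8 w.p. 1/8, …
E[payout] = (1/16)·1 + (1/8)·2 + (1/8)·3 + (3/16)·4 + (1/8)·6 + (1/8)·8 + (1/16)·9 + (1/8)·12 + (1/16)·16 = 25/4
Expected profit = 25/4 − 10 = -15/4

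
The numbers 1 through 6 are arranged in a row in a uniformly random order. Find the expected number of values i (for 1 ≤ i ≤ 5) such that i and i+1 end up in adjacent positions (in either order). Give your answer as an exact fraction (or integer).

5/3

For each i ∈ {1,…,5}, let Xᵢ = 1 if i and i+1 are adjacent. P(Xᵢ=1) = 2·(6−1)!/6! = 2/6.
By linearity, E[ΣXᵢ] = (5)·(2/6) = 5/3.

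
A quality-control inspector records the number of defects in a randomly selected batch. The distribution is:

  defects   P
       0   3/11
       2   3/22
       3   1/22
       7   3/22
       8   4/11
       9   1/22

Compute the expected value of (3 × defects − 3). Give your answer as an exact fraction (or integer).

E[3x-3] = (3/11)·(-3) + (3/22)·3 + (1/22)·6 + (3/22)·18 + (4/11)·21 + (1/22)·24
     = 243/22

243/22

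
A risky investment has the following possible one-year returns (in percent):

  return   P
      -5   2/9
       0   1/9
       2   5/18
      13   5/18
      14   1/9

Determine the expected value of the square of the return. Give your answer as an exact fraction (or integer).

E[X²] = (2/9)·25 + (1/9)·0 + (5/18)·4 + (5/18)·169 + (1/9)·196
     = 1357/18

1357/18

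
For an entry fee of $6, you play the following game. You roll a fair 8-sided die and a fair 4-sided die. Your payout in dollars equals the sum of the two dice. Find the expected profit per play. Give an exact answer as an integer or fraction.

$1

Distribution of the sum of the two dice: 2 w.p. 1/32, 3 w.p. 1/16, 4 w.p. 3/32, 5 w.p. 1/8, 6 w.p. 1/8, 7 w.p. 1/8, …
E[payout] = (1/32)·2 + (1/16)·3 + (3/32)·4 + (1/8)·5 + (1/8)·6 + (1/8)·7 + (1/8)·8 + (1/8)·9 + (3/32)·10 + (1/16)·11 + (1/32)·12 = 7
Expected profit = 7 − 6 = 1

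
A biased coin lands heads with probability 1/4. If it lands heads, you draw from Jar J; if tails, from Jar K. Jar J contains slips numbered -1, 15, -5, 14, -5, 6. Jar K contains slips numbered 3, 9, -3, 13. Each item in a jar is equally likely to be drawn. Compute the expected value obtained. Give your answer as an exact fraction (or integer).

E[X | Jar J] = (-1 + 15 − 5 + 14 − 5 + 6)/6 = 4
E[X | Jar K] = (3 + 9 − 3 + 13)/4 = 11/2
E[X] = (1/4)·4 + (3/4)·11/2 = 41/8

41/8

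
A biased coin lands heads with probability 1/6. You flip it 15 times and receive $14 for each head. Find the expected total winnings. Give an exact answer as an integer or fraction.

$35

E[#heads] = 15·1/6 = 5/2 (linearity over flips).
E[winnings] = 14·5/2 = 35.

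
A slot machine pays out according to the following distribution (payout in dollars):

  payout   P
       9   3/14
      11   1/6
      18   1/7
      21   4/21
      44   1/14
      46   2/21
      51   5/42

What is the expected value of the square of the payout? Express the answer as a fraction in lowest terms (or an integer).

E[X²] = (3/14)·81 + (1/6)·121 + (1/7)·324 + (4/21)·441 + (1/14)·1936 + (2/21)·2116 + (5/42)·2601
     = 34325/42

34325/42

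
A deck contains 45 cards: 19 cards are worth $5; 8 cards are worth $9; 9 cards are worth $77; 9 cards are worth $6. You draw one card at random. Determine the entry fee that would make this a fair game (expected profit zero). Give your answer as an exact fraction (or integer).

914/45 dollars

E[payout] = (19/45)·5 + (8/45)·9 + (9/45)·77 + (9/45)·6 = 914/45
Fair fee = E[payout] = 914/45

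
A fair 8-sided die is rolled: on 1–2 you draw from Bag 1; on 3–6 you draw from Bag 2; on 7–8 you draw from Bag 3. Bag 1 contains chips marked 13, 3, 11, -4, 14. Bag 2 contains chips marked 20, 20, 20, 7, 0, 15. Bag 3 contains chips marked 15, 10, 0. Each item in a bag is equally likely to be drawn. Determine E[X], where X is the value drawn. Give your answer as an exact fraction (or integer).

323/30

E[X | Bag 1] = (13 + 3 + 11 − 4 + 14)/5 = 37/5
E[X | Bag 2] = (20 + 20 + 20 + 7 + 0 + 15)/6 = 41/3
E[X | Bag 3] = (15 + 10 + 0)/3 = 25/3
E[X] = (1/4)·37/5 + (1/2)·41/3 + (1/4)·25/3 = 323/30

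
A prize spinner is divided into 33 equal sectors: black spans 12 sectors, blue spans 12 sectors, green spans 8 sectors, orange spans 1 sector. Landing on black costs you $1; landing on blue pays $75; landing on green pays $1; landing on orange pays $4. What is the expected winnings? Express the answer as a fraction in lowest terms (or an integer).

300/11 dollars

E[payout] = (12/33)·(-1) + (12/33)·75 + (8/33)·1 + (1/33)·4 = 300/11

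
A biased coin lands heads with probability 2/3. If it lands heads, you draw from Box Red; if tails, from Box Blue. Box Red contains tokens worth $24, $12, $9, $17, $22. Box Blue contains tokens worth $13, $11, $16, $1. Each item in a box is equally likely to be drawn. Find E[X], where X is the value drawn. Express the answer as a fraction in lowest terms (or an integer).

877/60 dollars

E[X | Box Red] = (24 + 12 + 9 + 17 + 22)/5 = 84/5
E[X | Box Blue] = (13 + 11 + 16 + 1)/4 = 41/4
E[X] = (2/3)·84/5 + (1/3)·41/4 = 877/60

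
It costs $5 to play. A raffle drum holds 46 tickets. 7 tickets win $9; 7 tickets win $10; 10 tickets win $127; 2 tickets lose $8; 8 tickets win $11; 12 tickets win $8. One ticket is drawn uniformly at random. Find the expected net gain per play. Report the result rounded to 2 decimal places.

E[payout] = (7/46)·9 + (7/46)·10 + (10/46)·127 + (2/46)·(-8) + (8/46)·11 + (12/46)·8 = 1571/46
Expected profit = 1571/46 − 5 = 1341/46 ≈ $29.15

$29.15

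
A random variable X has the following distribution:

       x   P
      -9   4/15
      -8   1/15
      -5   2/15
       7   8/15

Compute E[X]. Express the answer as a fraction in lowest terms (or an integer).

E[X] = (4/15)·(-9) + (1/15)·(-8) + (2/15)·(-5) + (8/15)·7
     = 2/15

2/15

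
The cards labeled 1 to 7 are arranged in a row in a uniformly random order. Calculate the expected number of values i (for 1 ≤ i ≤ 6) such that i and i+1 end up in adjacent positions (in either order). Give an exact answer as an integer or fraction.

For each i ∈ {1,…,6}, let Xᵢ = 1 if i and i+1 are adjacent. P(Xᵢ=1) = 2·(7−1)!/7! = 2/7.
By linearity, E[ΣXᵢ] = (6)·(2/7) = 12/7.

12/7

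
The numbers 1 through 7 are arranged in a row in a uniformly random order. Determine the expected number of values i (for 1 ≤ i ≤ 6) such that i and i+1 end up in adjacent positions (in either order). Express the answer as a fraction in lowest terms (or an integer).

12/7

For each i ∈ {1,…,6}, let Xᵢ = 1 if i and i+1 are adjacent. P(Xᵢ=1) = 2·(7−1)!/7! = 2/7.
By linearity, E[ΣXᵢ] = (6)·(2/7) = 12/7.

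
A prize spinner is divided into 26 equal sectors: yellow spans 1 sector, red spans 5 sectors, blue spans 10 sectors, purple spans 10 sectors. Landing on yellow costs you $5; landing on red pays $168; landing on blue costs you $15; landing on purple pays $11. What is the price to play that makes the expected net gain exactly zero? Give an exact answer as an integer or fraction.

795/26 dollars

E[payout] = (1/26)·(-5) + (5/26)·168 + (10/26)·(-15) + (10/26)·11 = 795/26
Fair fee = E[payout] = 795/26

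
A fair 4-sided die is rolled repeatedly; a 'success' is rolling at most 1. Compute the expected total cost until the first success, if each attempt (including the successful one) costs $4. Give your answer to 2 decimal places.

E[#attempts] = 1/p = 4; E[cost] = 4·4 = 16.
≈ 16.00

$16.00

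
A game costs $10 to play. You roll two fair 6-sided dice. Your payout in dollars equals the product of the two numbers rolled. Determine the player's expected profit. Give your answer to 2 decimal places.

$2.25

Distribution of the product of the two numbers rolled: 1 w.p. 1/36, 2 w.p. 1/18, 3 w.p. 1/18, 4 w.p. 1/12, 5 w.p. 1/18, 6 w.p. 1/9, …
E[payout] = (1/36)·1 + (1/18)·2 + (1/18)·3 + (1/12)·4 + (1/18)·5 + (1/9)·6 + (1/18)·8 + (1/36)·9 + (1/18)·10 + (1/9)·12 + (1/18)·15 + (1/36)·16 + (1/18)·18 + (1/18)·20 + (1/18)·24 + (1/36)·25 + (1/18)·30 + (1/36)·36 = 49/4
Expected profit = 49/4 − 10 = 9/4 ≈ $2.25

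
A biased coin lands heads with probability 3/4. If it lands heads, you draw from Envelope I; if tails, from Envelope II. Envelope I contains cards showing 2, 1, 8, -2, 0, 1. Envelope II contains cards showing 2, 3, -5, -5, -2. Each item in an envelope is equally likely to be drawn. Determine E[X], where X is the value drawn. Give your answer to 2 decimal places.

0.90

E[X | Envelope I] = (2 + 1 + 8 − 2 + 0 + 1)/6 = 5/3
E[X | Envelope II] = (2 + 3 − 5 − 5 − 2)/5 = -7/5
E[X] = (3/4)·5/3 + (1/4)·(-7/5) = 9/10 ≈ 0.90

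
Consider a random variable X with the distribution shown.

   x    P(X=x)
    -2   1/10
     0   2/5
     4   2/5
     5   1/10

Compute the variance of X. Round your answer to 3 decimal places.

5.690

E[X] = (1/10)·(-2) + (2/5)·0 + (2/5)·4 + (1/10)·5 = 19/10
E[X²] = (1/10)·4 + (2/5)·0 + (2/5)·16 + (1/10)·25 = 93/10
Var(X) = 93/10 − (19/10)² = 569/100 ≈ 5.690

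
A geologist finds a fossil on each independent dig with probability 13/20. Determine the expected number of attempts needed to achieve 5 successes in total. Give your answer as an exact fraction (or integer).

By linearity (sum of 5 independent geometric waits), E[trials] = 5/p = 5/(13/20) = 100/13.

100/13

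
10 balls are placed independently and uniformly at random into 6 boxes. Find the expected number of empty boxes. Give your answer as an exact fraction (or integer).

Let Xⱼ=1 if box j is empty. P(Xⱼ=1) = ((6-1)/6)^10 = 9765625/60466176.
By linearity, E[#empty] = 6·9765625/60466176 = 9765625/10077696.

9765625/10077696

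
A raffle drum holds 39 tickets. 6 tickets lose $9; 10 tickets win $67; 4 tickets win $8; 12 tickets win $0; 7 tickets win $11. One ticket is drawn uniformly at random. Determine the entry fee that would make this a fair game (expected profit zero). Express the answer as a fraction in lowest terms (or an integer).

725/39 dollars

E[payout] = (6/39)·(-9) + (10/39)·67 + (4/39)·8 + (12/39)·0 + (7/39)·11 = 725/39
Fair fee = E[payout] = 725/39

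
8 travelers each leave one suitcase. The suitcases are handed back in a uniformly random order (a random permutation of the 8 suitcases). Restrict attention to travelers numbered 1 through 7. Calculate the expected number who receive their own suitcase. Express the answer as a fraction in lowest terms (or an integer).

Let Xᵢ = 1 if person i gets their own suitcase. For each i, P(Xᵢ=1) = 1/8.
By linearity of expectation, E[X₁+…+X_7] = 7·(1/8) = 7/8.

7/8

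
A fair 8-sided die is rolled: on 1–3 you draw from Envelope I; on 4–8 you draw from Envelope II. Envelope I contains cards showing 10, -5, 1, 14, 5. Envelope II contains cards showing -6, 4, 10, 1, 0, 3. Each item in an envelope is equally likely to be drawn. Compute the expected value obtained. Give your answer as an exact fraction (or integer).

E[X | Envelope I] = (10 − 5 + 1 + 14 + 5)/5 = 5
E[X | Envelope II] = (-6 + 4 + 10 + 1 + 0 + 3)/6 = 2
E[X] = (3/8)·5 + (5/8)·2 = 25/8

25/8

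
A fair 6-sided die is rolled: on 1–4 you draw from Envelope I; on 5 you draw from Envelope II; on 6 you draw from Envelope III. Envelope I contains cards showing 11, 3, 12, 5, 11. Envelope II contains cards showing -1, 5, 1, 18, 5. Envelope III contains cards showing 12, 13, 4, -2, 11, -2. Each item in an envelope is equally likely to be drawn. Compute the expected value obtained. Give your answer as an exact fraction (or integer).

113/15

E[X | Envelope I] = (11 + 3 + 12 + 5 + 11)/5 = 42/5
E[X | Envelope II] = (-1 + 5 + 1 + 18 + 5)/5 = 28/5
E[X | Envelope III] = (12 + 13 + 4 − 2 + 11 − 2)/6 = 6
E[X] = (2/3)·42/5 + (1/6)·28/5 + (1/6)·6 = 113/15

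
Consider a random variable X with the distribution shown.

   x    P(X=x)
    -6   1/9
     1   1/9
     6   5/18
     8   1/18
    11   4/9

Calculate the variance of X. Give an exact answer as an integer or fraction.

E[X] = (1/9)·(-6) + (1/9)·1 + (5/18)·6 + (1/18)·8 + (4/9)·11 = 58/9
E[X²] = (1/9)·36 + (1/9)·1 + (5/18)·36 + (1/18)·64 + (4/9)·121 = 643/9
Var(X) = 643/9 − (58/9)² = 2423/81

2423/81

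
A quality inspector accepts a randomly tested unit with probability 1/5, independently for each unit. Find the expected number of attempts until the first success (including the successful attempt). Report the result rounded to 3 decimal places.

For a geometric distribution, E[trials] = 1/p = 1/(1/5) = 5.
≈ 5.000

5.000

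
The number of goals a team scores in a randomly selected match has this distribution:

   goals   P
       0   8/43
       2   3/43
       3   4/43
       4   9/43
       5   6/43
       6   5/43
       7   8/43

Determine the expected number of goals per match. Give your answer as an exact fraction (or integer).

170/43

E[X] = (8/43)·0 + (3/43)·2 + (4/43)·3 + (9/43)·4 + (6/43)·5 + (5/43)·6 + (8/43)·7
     = 170/43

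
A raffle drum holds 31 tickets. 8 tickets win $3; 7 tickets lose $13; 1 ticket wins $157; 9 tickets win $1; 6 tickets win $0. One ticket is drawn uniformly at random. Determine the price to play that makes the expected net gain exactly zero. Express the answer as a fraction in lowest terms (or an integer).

E[payout] = (8/31)·3 + (7/31)·(-13) + (1/31)·157 + (9/31)·1 + (6/31)·0 = 99/31
Fair fee = E[payout] = 99/31

99/31 dollars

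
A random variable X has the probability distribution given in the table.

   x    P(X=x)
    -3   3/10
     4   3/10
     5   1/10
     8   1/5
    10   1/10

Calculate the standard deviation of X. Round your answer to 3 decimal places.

E[X] = 17/5, E[X²] = 164/5
Var(X) = E[X²] − (E[X])² = 164/5 − 289/25 = 531/25
SD(X) = √(531/25) ≈ 4.609

4.609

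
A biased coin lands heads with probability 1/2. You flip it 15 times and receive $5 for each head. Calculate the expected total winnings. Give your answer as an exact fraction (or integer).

E[#heads] = 15·1/2 = 15/2 (linearity over flips).
E[winnings] = 5·15/2 = 75/2.

75/2 dollars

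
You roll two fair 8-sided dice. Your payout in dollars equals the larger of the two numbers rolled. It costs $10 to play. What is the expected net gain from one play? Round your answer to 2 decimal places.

-$4.19

Distribution of the larger of the two numbers rolled: 1 w.p. 1/64, 2 w.p. 3/64, 3 w.p. 5/64, 4 w.p. 7/64, 5 w.p. 9/64, 6 w.p. 11/64, …
E[payout] = (1/64)·1 + (3/64)·2 + (5/64)·3 + (7/64)·4 + (9/64)·5 + (11/64)·6 + (13/64)·7 + (15/64)·8 = 93/16
Expected profit = 93/16 − 10 = -67/16 ≈ -$4.19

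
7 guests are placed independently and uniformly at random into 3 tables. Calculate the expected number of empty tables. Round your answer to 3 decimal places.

0.176

Let Xⱼ=1 if table j is empty. P(Xⱼ=1) = ((3-1)/3)^7 = 128/2187.
By linearity, E[#empty] = 3·128/2187 = 128/729.
≈ 0.176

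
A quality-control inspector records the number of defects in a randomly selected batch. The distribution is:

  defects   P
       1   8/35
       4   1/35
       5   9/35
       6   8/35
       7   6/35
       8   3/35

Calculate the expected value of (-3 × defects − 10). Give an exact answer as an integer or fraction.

-863/35

E[-3x-10] = (8/35)·(-13) + (1/35)·(-22) + (9/35)·(-25) + (8/35)·(-28) + (6/35)·(-31) + (3/35)·(-34)
     = -863/35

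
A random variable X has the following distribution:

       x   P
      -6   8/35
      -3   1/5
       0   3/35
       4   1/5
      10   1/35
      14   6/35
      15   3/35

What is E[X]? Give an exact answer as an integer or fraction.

14/5

E[X] = (8/35)·(-6) + (1/5)·(-3) + (3/35)·0 + (1/5)·4 + (1/35)·10 + (6/35)·14 + (3/35)·15
     = 14/5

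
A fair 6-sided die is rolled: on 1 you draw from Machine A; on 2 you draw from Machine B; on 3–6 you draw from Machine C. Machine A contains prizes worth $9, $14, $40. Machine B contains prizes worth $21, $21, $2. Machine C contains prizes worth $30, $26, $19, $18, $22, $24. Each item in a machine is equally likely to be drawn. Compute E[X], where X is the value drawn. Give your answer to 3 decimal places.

E[X | Machine A] = (9 + 14 + 40)/3 = 21
E[X | Machine B] = (21 + 21 + 2)/3 = 44/3
E[X | Machine C] = (30 + 26 + 19 + 18 + 22 + 24)/6 = 139/6
E[X] = (1/6)·21 + (1/6)·44/3 + (2/3)·139/6 = 385/18 ≈ 21.389

$21.389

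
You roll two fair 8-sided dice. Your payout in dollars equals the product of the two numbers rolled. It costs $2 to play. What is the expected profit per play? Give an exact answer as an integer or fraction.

73/4 dollars

Distribution of the product of the two numbers rolled: 1 w.p. 1/64, 2 w.p. 1/32, 3 w.p. 1/32, 4 w.p. 3/64, 5 w.p. 1/32, 6 w.p. 1/16, …
E[payout] = (1/64)·1 + (1/32)·2 + (1/32)·3 + (3/64)·4 + (1/32)·5 + (1/16)·6 + (1/32)·7 + (1/16)·8 + (1/64)·9 + (1/32)·10 + (1/16)·12 + (1/32)·14 + (1/32)·15 + (3/64)·16 + (1/32)·18 + (1/32)·20 + (1/32)·21 + (1/16)·24 + (1/64)·25 + (1/32)·28 + (1/32)·30 + (1/32)·32 + (1/32)·35 + (1/64)·36 + (1/32)·40 + (1/32)·42 + (1/32)·48 + (1/64)·49 + (1/32)·56 + (1/64)·64 = 81/4
Expected profit = 81/4 − 2 = 73/4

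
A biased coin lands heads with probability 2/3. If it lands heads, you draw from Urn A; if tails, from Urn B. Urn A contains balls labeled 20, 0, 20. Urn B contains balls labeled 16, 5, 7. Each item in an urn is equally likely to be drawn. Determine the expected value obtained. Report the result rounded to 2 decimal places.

12.00

E[X | Urn A] = (20 + 0 + 20)/3 = 40/3
E[X | Urn B] = (16 + 5 + 7)/3 = 28/3
E[X] = (2/3)·40/3 + (1/3)·28/3 = 12 ≈ 12.00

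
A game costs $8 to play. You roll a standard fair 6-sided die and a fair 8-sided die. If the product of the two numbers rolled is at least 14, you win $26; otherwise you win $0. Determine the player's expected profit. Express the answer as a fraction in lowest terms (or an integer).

E[payout] = (25/48)·0 + (23/48)·26 = 299/24
Expected profit = 299/24 − 8 = 107/24

107/24 dollars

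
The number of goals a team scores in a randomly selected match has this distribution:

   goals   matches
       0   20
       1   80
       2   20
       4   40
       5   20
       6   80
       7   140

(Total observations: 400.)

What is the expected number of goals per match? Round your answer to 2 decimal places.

4.60

Total = 400, so P(goals=0) = 20/400, etc.
E[X] = (1/20)·0 + (1/5)·1 + (1/20)·2 + (1/10)·4 + (1/20)·5 + (1/5)·6 + (7/20)·7
     = 23/5 ≈ 4.60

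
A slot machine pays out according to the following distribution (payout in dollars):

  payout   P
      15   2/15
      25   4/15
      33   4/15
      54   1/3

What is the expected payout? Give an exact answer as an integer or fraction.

532/15 dollars

E[X] = (2/15)·15 + (4/15)·25 + (4/15)·33 + (1/3)·54
     = 532/15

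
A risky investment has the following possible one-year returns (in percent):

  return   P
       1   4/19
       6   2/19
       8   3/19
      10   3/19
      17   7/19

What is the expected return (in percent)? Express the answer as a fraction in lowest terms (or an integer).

E[X] = (4/19)·1 + (2/19)·6 + (3/19)·8 + (3/19)·10 + (7/19)·17
     = 189/19

189/19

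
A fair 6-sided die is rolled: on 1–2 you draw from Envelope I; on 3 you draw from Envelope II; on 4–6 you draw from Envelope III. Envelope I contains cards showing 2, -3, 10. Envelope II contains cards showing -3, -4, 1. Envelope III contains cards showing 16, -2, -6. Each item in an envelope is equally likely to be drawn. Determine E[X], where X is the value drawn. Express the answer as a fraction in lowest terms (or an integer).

2

E[X | Envelope I] = (2 − 3 + 10)/3 = 3
E[X | Envelope II] = (-3 − 4 + 1)/3 = -2
E[X | Envelope III] = (16 − 2 − 6)/3 = 8/3
E[X] = (1/3)·3 + (1/6)·(-2) + (1/2)·8/3 = 2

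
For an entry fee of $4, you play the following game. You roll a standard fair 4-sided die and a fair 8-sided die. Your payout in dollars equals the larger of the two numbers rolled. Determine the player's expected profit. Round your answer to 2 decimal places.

$0.81

Distribution of the larger of the two numbers rolled: 1 w.p. 1/32, 2 w.p. 3/32, 3 w.p. 5/32, 4 w.p. 7/32, 5 w.p. 1/8, 6 w.p. 1/8, …
E[payout] = (1/32)·1 + (3/32)·2 + (5/32)·3 + (7/32)·4 + (1/8)·5 + (1/8)·6 + (1/8)·7 + (1/8)·8 = 77/16
Expected profit = 77/16 − 4 = 13/16 ≈ $0.81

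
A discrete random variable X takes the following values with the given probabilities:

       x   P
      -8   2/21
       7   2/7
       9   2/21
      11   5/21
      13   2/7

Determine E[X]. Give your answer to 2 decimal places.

E[X] = (2/21)·(-8) + (2/7)·7 + (2/21)·9 + (5/21)·11 + (2/7)·13
     = 59/7 ≈ 8.43

8.43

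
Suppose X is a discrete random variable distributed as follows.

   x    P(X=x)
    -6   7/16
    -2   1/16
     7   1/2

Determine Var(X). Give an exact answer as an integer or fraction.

639/16

E[X] = (7/16)·(-6) + (1/16)·(-2) + (1/2)·7 = 3/4
E[X²] = (7/16)·36 + (1/16)·4 + (1/2)·49 = 81/2
Var(X) = 81/2 − (3/4)² = 639/16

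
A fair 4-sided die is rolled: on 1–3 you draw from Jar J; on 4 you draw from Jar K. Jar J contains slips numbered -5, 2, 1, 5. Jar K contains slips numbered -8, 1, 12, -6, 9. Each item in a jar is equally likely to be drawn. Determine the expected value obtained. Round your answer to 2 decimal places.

0.96

E[X | Jar J] = (-5 + 2 + 1 + 5)/4 = 3/4
E[X | Jar K] = (-8 + 1 + 12 − 6 + 9)/5 = 8/5
E[X] = (3/4)·3/4 + (1/4)·8/5 = 77/80 ≈ 0.96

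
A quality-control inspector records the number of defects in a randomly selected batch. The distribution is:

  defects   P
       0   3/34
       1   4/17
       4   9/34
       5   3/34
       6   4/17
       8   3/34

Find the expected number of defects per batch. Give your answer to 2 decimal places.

3.85

E[X] = (3/34)·0 + (4/17)·1 + (9/34)·4 + (3/34)·5 + (4/17)·6 + (3/34)·8
     = 131/34 ≈ 3.85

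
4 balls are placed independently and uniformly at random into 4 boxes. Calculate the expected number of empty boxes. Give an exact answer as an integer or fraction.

81/64

Let Xⱼ=1 if box j is empty. P(Xⱼ=1) = ((4-1)/4)^4 = 81/256.
By linearity, E[#empty] = 4·81/256 = 81/64.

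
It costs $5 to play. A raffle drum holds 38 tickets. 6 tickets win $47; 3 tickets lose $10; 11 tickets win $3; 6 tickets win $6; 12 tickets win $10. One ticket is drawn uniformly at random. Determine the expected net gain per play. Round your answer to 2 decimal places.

$6.61

E[payout] = (6/38)·47 + (3/38)·(-10) + (11/38)·3 + (6/38)·6 + (12/38)·10 = 441/38
Expected profit = 441/38 − 5 = 251/38 ≈ $6.61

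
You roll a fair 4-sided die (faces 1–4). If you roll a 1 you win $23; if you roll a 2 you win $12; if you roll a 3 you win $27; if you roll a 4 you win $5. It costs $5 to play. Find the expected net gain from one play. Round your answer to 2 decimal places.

$11.75

E[payout] = (1/4)·5 + (1/4)·12 + (1/4)·23 + (1/4)·27 = 67/4
Expected profit = 67/4 − 5 = 47/4 ≈ $11.75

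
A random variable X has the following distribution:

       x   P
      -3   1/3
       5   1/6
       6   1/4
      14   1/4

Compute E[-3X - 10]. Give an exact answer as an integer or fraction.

E[-3x-10] = (1/3)·(-1) + (1/6)·(-25) + (1/4)·(-28) + (1/4)·(-52)
     = -49/2

-49/2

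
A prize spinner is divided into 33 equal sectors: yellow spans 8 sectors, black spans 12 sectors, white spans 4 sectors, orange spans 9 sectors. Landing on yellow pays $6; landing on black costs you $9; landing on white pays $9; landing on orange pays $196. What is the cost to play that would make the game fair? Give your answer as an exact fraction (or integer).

E[payout] = (8/33)·6 + (12/33)·(-9) + (4/33)·9 + (9/33)·196 = 580/11
Fair fee = E[payout] = 580/11

580/11 dollars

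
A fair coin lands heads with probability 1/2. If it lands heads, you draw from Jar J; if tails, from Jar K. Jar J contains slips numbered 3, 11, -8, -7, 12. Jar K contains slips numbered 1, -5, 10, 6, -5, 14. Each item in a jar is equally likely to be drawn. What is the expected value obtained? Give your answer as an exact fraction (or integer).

E[X | Jar J] = (3 + 11 − 8 − 7 + 12)/5 = 11/5
E[X | Jar K] = (1 − 5 + 10 + 6 − 5 + 14)/6 = 7/2
E[X] = (1/2)·11/5 + (1/2)·7/2 = 57/20

57/20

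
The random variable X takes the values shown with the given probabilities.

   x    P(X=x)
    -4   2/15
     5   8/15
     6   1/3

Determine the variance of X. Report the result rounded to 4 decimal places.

10.3822

E[X] = (2/15)·(-4) + (8/15)·5 + (1/3)·6 = 62/15
E[X²] = (2/15)·16 + (8/15)·25 + (1/3)·36 = 412/15
Var(X) = 412/15 − (62/15)² = 2336/225 ≈ 10.3822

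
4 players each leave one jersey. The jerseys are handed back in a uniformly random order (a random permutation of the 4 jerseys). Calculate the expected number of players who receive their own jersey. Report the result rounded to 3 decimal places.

1.000

Let Xᵢ = 1 if person i gets their own jersey. For each i, P(Xᵢ=1) = 1/4.
By linearity of expectation, E[X₁+…+X_4] = 4·(1/4) = 1.
≈ 1.000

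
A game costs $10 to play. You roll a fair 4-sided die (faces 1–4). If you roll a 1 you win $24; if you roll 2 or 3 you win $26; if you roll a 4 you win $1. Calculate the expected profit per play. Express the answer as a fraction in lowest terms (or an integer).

E[payout] = (1/4)·1 + (1/4)·24 + (1/2)·26 = 77/4
Expected profit = 77/4 − 10 = 37/4

37/4 dollars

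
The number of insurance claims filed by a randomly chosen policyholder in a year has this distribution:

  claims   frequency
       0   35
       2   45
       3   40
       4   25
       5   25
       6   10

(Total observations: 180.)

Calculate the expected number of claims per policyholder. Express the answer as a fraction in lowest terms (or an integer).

Total = 180, so P(claims=0) = 35/180, etc.
E[X] = (7/36)·0 + (1/4)·2 + (2/9)·3 + (5/36)·4 + (5/36)·5 + (1/18)·6
     = 11/4

11/4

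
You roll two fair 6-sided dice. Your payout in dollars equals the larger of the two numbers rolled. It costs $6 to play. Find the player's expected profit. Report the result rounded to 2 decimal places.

-$1.53

Distribution of the larger of the two numbers rolled: 1 w.p. 1/36, 2 w.p. 1/12, 3 w.p. 5/36, 4 w.p. 7/36, 5 w.p. 1/4, 6 w.p. 11/36
E[payout] = (1/36)·1 + (1/12)·2 + (5/36)·3 + (7/36)·4 + (1/4)·5 + (11/36)·6 = 161/36
Expected profit = 161/36 − 6 = -55/36 ≈ -$1.53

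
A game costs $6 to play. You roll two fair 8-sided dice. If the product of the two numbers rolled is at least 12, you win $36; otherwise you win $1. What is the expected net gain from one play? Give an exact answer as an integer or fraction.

1115/64 dollars

E[payout] = (23/64)·1 + (41/64)·36 = 1499/64
Expected profit = 1499/64 − 6 = 1115/64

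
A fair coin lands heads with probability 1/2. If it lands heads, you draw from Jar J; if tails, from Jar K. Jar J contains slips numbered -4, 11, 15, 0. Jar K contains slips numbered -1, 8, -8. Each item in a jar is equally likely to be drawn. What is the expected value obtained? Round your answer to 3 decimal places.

E[X | Jar J] = (-4 + 11 + 15 + 0)/4 = 11/2
E[X | Jar K] = (-1 + 8 − 8)/3 = -1/3
E[X] = (1/2)·11/2 + (1/2)·(-1/3) = 31/12 ≈ 2.583

2.583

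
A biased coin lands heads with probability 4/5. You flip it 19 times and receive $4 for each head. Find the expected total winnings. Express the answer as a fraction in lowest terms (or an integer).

E[#heads] = 19·4/5 = 76/5 (linearity over flips).
E[winnings] = 4·76/5 = 304/5.

304/5 dollars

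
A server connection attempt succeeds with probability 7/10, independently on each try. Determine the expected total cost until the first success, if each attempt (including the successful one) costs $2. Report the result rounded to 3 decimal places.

E[#attempts] = 1/p = 10/7; E[cost] = 2·10/7 = 20/7.
≈ 2.857

$2.857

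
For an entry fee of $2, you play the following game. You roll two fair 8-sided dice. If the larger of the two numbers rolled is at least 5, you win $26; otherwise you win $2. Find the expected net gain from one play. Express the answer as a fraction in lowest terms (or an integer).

E[payout] = (1/4)·2 + (3/4)·26 = 20
Expected profit = 20 − 2 = 18

$18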